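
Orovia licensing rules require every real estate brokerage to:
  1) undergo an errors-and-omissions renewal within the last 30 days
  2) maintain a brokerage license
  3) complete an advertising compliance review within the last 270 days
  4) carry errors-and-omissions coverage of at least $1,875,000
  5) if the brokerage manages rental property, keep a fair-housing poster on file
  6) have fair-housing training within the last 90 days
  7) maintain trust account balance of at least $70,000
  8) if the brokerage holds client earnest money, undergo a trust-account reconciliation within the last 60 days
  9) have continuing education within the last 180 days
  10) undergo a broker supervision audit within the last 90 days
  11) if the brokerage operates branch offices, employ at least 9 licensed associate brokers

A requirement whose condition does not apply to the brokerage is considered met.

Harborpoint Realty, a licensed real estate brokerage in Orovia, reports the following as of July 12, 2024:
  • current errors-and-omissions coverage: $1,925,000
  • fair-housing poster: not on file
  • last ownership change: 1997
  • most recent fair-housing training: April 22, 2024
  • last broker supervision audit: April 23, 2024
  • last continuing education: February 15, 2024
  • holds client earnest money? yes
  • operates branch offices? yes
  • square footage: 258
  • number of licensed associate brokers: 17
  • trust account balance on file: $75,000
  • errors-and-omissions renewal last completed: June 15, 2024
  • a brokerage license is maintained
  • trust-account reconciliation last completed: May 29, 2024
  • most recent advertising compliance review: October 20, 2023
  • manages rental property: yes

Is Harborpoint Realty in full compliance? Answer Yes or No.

No

1. errors-and-omissions renewal 27 days ago vs limit 30 → met
2. brokerage license present → met
3. advertising compliance review 266 days ago vs limit 270 → met
4. errors-and-omissions coverage $1,925,000 ≥ $1,875,000 → met
5. condition 'manages rental property' holds; fair-housing poster absent → not met
6. fair-housing training 81 days ago vs limit 90 → met
7. trust account balance $75,000 ≥ $70,000 → met
8. condition 'holds client earnest money' holds; trust-account reconciliation 44 days ago vs limit 60 → met
9. continuing education 148 days ago vs limit 180 → met
10. broker supervision audit 80 days ago vs limit 90 → met
11. condition 'operates branch offices' holds; licensed associate brokers 17 ≥ 9 → met
Not met: 5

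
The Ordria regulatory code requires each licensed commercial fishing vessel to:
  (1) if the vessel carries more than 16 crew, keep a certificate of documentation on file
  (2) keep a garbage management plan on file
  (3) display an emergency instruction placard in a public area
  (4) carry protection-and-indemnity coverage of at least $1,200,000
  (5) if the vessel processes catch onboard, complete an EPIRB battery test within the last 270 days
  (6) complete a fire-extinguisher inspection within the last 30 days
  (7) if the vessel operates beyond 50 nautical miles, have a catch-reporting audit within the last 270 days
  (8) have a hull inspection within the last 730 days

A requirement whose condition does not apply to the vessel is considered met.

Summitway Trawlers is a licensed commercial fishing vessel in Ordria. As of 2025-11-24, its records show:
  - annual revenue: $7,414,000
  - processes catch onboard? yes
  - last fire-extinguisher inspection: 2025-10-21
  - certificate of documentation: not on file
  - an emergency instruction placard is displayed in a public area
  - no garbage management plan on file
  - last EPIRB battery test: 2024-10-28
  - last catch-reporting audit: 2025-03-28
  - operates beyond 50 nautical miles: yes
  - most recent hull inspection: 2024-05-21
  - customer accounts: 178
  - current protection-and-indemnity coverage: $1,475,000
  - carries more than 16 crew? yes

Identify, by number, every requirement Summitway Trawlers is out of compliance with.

1, 2, 5, 6

1. condition 'carries more than 16 crew' holds; certificate of documentation absent → not met
2. garbage management plan absent → not met
3. emergency instruction placard present → met
4. protection-and-indemnity coverage $1,475,000 ≥ $1,200,000 → met
5. condition 'processes catch onboard' holds; EPIRB battery test 392 days ago vs limit 270 → not met
6. fire-extinguisher inspection 34 days ago vs limit 30 → not met
7. condition 'operates beyond 50 nautical miles' holds; catch-reporting audit 241 days ago vs limit 270 → met
8. hull inspection 552 days ago vs limit 730 → met
Not met: 1, 2, 5, 6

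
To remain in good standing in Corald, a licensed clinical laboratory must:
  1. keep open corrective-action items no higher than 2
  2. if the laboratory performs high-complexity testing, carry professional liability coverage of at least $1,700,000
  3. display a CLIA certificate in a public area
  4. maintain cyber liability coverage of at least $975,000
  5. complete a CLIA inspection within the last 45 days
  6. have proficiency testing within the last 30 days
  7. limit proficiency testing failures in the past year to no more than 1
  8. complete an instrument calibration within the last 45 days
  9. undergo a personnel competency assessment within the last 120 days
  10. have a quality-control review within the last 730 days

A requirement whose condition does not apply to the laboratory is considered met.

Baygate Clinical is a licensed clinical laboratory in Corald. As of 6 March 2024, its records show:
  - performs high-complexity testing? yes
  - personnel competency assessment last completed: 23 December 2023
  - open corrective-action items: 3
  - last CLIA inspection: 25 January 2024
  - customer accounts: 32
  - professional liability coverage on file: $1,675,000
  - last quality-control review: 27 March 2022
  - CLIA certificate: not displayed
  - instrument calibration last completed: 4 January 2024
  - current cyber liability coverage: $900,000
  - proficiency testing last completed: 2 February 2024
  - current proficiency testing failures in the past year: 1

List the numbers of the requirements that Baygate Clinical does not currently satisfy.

1. open corrective-action items 3 > 2 → not met
2. condition 'performs high-complexity testing' holds; professional liability coverage $1,675,000 < $1,700,000 → not met
3. CLIA certificate absent → not met
4. cyber liability coverage $900,000 < $975,000 → not met
5. CLIA inspection 41 days ago vs limit 45 → met
6. proficiency testing 33 days ago vs limit 30 → not met
7. proficiency testing failures in the past year 1 ≤ 1 → met
8. instrument calibration 62 days ago vs limit 45 → not met
9. personnel competency assessment 74 days ago vs limit 120 → met
10. quality-control review 710 days ago vs limit 730 → met
Not met: 1, 2, 3, 4, 6, 8

1, 2, 3, 4, 6, 8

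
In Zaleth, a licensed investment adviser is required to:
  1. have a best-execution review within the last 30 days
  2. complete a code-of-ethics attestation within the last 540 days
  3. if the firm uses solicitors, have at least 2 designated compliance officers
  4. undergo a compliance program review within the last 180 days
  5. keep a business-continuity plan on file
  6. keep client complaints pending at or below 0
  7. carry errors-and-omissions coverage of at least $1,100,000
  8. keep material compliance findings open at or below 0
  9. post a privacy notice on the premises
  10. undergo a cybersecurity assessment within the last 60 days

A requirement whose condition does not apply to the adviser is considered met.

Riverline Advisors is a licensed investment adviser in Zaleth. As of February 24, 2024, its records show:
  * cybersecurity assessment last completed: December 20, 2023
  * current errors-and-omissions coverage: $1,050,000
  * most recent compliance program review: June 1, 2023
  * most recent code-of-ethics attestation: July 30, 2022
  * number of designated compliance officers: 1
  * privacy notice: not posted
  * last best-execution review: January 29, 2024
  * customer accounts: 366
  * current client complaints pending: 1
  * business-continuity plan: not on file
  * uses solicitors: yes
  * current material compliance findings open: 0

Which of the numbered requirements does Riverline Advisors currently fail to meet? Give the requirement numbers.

2, 3, 4, 5, 6, 7, 9, 10

1. best-execution review 26 days ago vs limit 30 → met
2. code-of-ethics attestation 574 days ago vs limit 540 → not met
3. condition 'uses solicitors' holds; designated compliance officers 1 < 2 → not met
4. compliance program review 268 days ago vs limit 180 → not met
5. business-continuity plan absent → not met
6. client complaints pending 1 > 0 → not met
7. errors-and-omissions coverage $1,050,000 < $1,100,000 → not met
8. material compliance findings open 0 ≤ 0 → met
9. privacy notice absent → not met
10. cybersecurity assessment 66 days ago vs limit 60 → not met
Not met: 2, 3, 4, 5, 6, 7, 9, 10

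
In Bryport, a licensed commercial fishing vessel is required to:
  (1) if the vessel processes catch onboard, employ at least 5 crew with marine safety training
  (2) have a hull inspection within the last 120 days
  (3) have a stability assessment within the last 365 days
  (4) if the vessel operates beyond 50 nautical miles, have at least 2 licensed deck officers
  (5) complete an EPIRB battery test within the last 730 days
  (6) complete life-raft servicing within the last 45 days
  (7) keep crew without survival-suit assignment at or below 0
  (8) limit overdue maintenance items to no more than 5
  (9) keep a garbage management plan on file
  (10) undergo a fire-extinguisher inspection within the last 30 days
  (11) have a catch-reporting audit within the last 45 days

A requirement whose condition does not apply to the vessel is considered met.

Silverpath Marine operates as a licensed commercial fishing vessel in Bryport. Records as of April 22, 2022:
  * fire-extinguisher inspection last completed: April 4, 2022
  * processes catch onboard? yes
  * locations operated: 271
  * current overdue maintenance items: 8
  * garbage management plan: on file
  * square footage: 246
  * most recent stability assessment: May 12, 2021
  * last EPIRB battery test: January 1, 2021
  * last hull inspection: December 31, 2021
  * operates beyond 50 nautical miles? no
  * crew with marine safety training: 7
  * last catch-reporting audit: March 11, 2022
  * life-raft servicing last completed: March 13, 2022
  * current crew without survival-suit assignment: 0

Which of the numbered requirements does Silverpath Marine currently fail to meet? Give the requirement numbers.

8

1. condition 'processes catch onboard' holds; crew with marine safety training 7 ≥ 5 → met
2. hull inspection 112 days ago vs limit 120 → met
3. stability assessment 345 days ago vs limit 365 → met
4. condition 'operates beyond 50 nautical miles' does not hold → requirement n/a → met
5. EPIRB battery test 476 days ago vs limit 730 → met
6. life-raft servicing 40 days ago vs limit 45 → met
7. crew without survival-suit assignment 0 ≤ 0 → met
8. overdue maintenance items 8 > 5 → not met
9. garbage management plan present → met
10. fire-extinguisher inspection 18 days ago vs limit 30 → met
11. catch-reporting audit 42 days ago vs limit 45 → met
Not met: 8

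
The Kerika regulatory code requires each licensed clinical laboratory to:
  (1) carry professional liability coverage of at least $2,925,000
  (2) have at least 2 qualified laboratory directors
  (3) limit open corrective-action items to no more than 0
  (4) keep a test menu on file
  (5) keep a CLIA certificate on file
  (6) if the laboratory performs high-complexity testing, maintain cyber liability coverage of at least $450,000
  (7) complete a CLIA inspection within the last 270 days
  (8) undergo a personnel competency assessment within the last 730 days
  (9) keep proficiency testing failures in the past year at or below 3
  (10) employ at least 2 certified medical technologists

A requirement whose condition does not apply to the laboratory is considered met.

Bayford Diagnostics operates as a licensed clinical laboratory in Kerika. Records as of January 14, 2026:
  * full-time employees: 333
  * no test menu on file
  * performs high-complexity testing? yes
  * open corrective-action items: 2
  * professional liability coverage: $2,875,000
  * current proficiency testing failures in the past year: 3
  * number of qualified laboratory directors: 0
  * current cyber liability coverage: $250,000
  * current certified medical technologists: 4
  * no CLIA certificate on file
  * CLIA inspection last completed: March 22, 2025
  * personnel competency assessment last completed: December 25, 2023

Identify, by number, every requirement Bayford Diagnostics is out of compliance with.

1. professional liability coverage $2,875,000 < $2,925,000 → not met
2. qualified laboratory directors 0 < 2 → not met
3. open corrective-action items 2 > 0 → not met
4. test menu absent → not met
5. CLIA certificate absent → not met
6. condition 'performs high-complexity testing' holds; cyber liability coverage $250,000 < $450,000 → not met
7. CLIA inspection 298 days ago vs limit 270 → not met
8. personnel competency assessment 751 days ago vs limit 730 → not met
9. proficiency testing failures in the past year 3 ≤ 3 → met
10. certified medical technologists 4 ≥ 2 → met
Not met: 1, 2, 3, 4, 5, 6, 7, 8

1, 2, 3, 4, 5, 6, 7, 8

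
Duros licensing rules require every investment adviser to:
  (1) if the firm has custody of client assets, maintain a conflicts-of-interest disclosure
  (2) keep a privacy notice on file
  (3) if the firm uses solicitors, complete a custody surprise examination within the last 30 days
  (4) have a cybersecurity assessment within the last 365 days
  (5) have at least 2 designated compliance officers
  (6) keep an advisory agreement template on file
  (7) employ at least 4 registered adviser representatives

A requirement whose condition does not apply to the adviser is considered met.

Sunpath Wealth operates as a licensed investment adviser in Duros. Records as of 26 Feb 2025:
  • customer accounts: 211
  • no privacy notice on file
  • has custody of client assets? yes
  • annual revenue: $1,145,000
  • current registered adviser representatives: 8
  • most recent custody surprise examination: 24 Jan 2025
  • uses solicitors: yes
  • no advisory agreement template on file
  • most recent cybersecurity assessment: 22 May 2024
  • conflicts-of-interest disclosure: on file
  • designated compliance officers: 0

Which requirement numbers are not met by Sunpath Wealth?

2, 3, 5, 6

1. condition 'has custody of client assets' holds; conflicts-of-interest disclosure present → met
2. privacy notice absent → not met
3. condition 'uses solicitors' holds; custody surprise examination 33 days ago vs limit 30 → not met
4. cybersecurity assessment 280 days ago vs limit 365 → met
5. designated compliance officers 0 < 2 → not met
6. advisory agreement template absent → not met
7. registered adviser representatives 8 ≥ 4 → met
Not met: 2, 3, 5, 6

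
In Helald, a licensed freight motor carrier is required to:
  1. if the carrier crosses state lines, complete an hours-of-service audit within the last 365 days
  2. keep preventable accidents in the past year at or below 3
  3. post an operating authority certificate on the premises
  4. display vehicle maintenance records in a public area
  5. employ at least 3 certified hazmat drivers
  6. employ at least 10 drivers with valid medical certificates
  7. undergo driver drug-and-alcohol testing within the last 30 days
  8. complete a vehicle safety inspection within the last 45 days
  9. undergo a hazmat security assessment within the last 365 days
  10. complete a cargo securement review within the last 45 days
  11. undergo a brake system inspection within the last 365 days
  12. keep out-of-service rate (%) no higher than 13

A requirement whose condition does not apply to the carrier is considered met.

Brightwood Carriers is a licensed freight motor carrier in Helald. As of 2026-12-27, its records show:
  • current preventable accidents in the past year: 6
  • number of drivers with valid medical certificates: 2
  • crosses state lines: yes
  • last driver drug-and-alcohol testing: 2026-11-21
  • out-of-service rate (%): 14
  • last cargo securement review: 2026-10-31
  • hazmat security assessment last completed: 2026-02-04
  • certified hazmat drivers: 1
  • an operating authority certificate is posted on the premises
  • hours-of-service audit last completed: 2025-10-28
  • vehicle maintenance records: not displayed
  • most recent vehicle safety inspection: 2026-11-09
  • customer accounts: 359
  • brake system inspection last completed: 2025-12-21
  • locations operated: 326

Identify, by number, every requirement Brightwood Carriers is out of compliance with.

1. condition 'crosses state lines' holds; hours-of-service audit 425 days ago vs limit 365 → not met
2. preventable accidents in the past year 6 > 3 → not met
3. operating authority certificate present → met
4. vehicle maintenance records absent → not met
5. certified hazmat drivers 1 < 3 → not met
6. drivers with valid medical certificates 2 < 10 → not met
7. driver drug-and-alcohol testing 36 days ago vs limit 30 → not met
8. vehicle safety inspection 48 days ago vs limit 45 → not met
9. hazmat security assessment 326 days ago vs limit 365 → met
10. cargo securement review 57 days ago vs limit 45 → not met
11. brake system inspection 371 days ago vs limit 365 → not met
12. out-of-service rate (%) 14 > 13 → not met
Not met: 1, 2, 4, 5, 6, 7, 8, 10, 11, 12

1, 2, 4, 5, 6, 7, 8, 10, 11, 12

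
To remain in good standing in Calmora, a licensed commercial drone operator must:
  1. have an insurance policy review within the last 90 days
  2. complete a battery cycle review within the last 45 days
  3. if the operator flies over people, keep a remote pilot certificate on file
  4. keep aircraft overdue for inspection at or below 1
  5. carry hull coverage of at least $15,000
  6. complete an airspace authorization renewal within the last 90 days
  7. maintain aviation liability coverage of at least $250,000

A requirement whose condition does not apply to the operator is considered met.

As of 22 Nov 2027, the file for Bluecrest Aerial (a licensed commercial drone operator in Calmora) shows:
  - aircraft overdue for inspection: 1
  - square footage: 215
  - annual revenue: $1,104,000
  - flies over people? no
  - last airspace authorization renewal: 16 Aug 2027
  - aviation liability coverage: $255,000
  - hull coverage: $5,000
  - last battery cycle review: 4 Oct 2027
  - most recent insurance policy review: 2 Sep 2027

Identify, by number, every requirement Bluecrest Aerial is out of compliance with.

2, 5, 6

1. insurance policy review 81 days ago vs limit 90 → met
2. battery cycle review 49 days ago vs limit 45 → not met
3. condition 'flies over people' does not hold → requirement n/a → met
4. aircraft overdue for inspection 1 ≤ 1 → met
5. hull coverage $5,000 < $15,000 → not met
6. airspace authorization renewal 98 days ago vs limit 90 → not met
7. aviation liability coverage $255,000 ≥ $250,000 → met
Not met: 2, 5, 6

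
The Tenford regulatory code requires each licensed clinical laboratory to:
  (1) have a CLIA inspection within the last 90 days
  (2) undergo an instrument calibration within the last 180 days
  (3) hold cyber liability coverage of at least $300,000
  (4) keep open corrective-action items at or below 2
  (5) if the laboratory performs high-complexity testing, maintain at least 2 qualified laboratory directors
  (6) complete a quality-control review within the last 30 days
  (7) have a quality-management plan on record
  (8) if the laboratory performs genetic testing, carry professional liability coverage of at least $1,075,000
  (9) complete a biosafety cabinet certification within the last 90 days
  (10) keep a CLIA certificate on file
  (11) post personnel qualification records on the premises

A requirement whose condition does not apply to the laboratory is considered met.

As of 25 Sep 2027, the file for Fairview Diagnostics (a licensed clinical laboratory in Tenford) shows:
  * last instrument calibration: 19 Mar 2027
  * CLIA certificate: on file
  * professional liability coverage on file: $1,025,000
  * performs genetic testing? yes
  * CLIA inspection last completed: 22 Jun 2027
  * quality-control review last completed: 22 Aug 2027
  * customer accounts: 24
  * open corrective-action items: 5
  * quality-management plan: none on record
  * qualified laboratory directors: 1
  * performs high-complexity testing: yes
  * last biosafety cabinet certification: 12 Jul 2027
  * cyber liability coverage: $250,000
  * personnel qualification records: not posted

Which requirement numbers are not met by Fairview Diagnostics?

1, 2, 3, 4, 5, 6, 7, 8, 11

1. CLIA inspection 95 days ago vs limit 90 → not met
2. instrument calibration 190 days ago vs limit 180 → not met
3. cyber liability coverage $250,000 < $300,000 → not met
4. open corrective-action items 5 > 2 → not met
5. condition 'performs high-complexity testing' holds; qualified laboratory directors 1 < 2 → not met
6. quality-control review 34 days ago vs limit 30 → not met
7. quality-management plan absent → not met
8. condition 'performs genetic testing' holds; professional liability coverage $1,025,000 < $1,075,000 → not met
9. biosafety cabinet certification 75 days ago vs limit 90 → met
10. CLIA certificate present → met
11. personnel qualification records absent → not met
Not met: 1, 2, 3, 4, 5, 6, 7, 8, 11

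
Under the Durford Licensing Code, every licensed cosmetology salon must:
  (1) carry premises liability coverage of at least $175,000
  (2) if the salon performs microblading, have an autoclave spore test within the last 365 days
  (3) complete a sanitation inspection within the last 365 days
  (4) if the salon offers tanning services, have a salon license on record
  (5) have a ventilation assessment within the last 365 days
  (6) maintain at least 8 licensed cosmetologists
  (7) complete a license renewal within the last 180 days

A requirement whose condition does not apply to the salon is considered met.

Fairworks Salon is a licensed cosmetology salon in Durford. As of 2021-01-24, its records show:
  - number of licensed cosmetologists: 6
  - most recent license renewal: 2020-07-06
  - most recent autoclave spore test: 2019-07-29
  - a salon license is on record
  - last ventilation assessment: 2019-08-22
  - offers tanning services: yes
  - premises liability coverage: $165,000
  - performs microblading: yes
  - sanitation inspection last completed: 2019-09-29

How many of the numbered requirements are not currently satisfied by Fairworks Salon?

1. premises liability coverage $165,000 < $175,000 → not met
2. condition 'performs microblading' holds; autoclave spore test 545 days ago vs limit 365 → not met
3. sanitation inspection 483 days ago vs limit 365 → not met
4. condition 'offers tanning services' holds; salon license present → met
5. ventilation assessment 521 days ago vs limit 365 → not met
6. licensed cosmetologists 6 < 8 → not met
7. license renewal 202 days ago vs limit 180 → not met
Not met: 6 of 7

6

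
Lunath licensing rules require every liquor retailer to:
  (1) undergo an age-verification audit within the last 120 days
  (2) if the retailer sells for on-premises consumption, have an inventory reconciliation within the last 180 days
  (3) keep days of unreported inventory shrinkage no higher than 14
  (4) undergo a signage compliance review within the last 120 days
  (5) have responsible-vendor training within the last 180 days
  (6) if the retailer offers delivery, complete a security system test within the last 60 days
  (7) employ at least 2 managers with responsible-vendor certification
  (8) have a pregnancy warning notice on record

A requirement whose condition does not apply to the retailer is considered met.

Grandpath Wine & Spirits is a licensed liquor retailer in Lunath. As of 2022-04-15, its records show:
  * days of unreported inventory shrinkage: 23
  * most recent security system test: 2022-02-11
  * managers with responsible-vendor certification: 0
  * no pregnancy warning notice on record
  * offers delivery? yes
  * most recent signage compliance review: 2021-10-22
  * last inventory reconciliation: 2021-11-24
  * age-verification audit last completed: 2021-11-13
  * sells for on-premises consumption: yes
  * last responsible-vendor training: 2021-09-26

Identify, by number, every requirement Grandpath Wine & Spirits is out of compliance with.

1. age-verification audit 153 days ago vs limit 120 → not met
2. condition 'sells for on-premises consumption' holds; inventory reconciliation 142 days ago vs limit 180 → met
3. days of unreported inventory shrinkage 23 > 14 → not met
4. signage compliance review 175 days ago vs limit 120 → not met
5. responsible-vendor training 201 days ago vs limit 180 → not met
6. condition 'offers delivery' holds; security system test 63 days ago vs limit 60 → not met
7. managers with responsible-vendor certification 0 < 2 → not met
8. pregnancy warning notice absent → not met
Not met: 1, 3, 4, 5, 6, 7, 8

1, 3, 4, 5, 6, 7, 8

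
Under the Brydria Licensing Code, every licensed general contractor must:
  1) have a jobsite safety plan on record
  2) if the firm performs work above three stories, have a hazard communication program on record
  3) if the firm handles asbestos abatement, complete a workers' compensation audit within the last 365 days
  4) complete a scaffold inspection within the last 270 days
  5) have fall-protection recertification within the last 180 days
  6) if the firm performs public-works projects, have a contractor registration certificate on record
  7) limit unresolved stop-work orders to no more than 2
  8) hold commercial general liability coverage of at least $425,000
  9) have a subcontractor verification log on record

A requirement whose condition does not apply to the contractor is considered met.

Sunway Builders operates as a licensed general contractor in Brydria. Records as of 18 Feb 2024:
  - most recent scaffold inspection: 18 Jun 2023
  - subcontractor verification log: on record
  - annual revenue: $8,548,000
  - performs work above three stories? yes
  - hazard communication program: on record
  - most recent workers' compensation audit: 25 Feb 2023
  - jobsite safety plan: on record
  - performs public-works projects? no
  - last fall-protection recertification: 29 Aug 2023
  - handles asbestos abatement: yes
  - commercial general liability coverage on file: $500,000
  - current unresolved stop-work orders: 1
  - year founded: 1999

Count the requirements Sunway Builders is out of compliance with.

1. jobsite safety plan present → met
2. condition 'performs work above three stories' holds; hazard communication program present → met
3. condition 'handles asbestos abatement' holds; workers' compensation audit 358 days ago vs limit 365 → met
4. scaffold inspection 245 days ago vs limit 270 → met
5. fall-protection recertification 173 days ago vs limit 180 → met
6. condition 'performs public-works projects' does not hold → requirement n/a → met
7. unresolved stop-work orders 1 ≤ 2 → met
8. commercial general liability coverage $500,000 ≥ $425,000 → met
9. subcontractor verification log present → met
Not met: 0 of 9

0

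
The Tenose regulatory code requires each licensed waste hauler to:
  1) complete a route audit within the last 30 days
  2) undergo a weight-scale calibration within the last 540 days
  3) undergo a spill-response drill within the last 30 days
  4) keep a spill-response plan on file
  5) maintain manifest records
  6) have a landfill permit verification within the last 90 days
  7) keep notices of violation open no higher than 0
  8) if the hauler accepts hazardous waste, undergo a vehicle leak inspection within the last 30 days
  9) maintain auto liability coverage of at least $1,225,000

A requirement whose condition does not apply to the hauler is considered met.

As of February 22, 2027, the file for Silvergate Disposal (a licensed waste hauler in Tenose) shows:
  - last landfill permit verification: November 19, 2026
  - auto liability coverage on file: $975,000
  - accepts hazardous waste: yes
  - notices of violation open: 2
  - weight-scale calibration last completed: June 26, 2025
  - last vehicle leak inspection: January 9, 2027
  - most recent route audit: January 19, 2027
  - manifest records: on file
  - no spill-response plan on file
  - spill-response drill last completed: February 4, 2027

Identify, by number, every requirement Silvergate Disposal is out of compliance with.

1. route audit 34 days ago vs limit 30 → not met
2. weight-scale calibration 606 days ago vs limit 540 → not met
3. spill-response drill 18 days ago vs limit 30 → met
4. spill-response plan absent → not met
5. manifest records present → met
6. landfill permit verification 95 days ago vs limit 90 → not met
7. notices of violation open 2 > 0 → not met
8. condition 'accepts hazardous waste' holds; vehicle leak inspection 44 days ago vs limit 30 → not met
9. auto liability coverage $975,000 < $1,225,000 → not met
Not met: 1, 2, 4, 6, 7, 8, 9

1, 2, 4, 6, 7, 8, 9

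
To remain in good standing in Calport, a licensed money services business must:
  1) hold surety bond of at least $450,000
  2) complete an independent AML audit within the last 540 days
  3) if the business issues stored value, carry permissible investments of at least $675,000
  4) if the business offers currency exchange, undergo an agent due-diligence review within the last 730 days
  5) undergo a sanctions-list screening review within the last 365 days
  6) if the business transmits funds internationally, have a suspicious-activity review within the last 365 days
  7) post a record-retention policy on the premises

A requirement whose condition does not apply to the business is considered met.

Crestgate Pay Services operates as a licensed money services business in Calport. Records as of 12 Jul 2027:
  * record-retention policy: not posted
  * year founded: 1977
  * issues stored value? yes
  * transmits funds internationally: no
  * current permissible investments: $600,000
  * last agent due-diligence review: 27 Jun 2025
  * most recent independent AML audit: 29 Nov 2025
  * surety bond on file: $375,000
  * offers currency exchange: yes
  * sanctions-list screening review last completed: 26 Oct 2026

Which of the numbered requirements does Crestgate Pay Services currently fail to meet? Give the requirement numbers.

1, 2, 3, 4, 7

1. surety bond $375,000 < $450,000 → not met
2. independent AML audit 590 days ago vs limit 540 → not met
3. condition 'issues stored value' holds; permissible investments $600,000 < $675,000 → not met
4. condition 'offers currency exchange' holds; agent due-diligence review 745 days ago vs limit 730 → not met
5. sanctions-list screening review 259 days ago vs limit 365 → met
6. condition 'transmits funds internationally' does not hold → requirement n/a → met
7. record-retention policy absent → not met
Not met: 1, 2, 3, 4, 7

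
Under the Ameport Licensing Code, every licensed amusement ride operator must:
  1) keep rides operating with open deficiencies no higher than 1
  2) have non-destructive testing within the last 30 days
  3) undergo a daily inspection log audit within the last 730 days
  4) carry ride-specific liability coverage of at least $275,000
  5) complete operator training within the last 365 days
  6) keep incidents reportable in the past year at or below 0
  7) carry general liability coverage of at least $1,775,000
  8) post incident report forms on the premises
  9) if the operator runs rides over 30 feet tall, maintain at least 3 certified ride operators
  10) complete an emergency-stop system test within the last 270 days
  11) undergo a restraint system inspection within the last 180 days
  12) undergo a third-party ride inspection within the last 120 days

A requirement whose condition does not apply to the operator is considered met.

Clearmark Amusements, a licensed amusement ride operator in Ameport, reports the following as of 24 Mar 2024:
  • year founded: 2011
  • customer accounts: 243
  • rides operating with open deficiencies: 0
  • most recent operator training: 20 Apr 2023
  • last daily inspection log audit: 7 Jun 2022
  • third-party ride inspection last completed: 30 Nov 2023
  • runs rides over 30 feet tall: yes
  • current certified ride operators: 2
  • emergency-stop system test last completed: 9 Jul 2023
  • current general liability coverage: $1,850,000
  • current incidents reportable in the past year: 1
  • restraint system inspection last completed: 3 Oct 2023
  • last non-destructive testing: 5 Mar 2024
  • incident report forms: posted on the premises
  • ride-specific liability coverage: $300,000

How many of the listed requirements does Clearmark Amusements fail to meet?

1. rides operating with open deficiencies 0 ≤ 1 → met
2. non-destructive testing 19 days ago vs limit 30 → met
3. daily inspection log audit 656 days ago vs limit 730 → met
4. ride-specific liability coverage $300,000 ≥ $275,000 → met
5. operator training 339 days ago vs limit 365 → met
6. incidents reportable in the past year 1 > 0 → not met
7. general liability coverage $1,850,000 ≥ $1,775,000 → met
8. incident report forms present → met
9. condition 'runs rides over 30 feet tall' holds; certified ride operators 2 < 3 → not met
10. emergency-stop system test 259 days ago vs limit 270 → met
11. restraint system inspection 173 days ago vs limit 180 → met
12. third-party ride inspection 115 days ago vs limit 120 → met
Not met: 2 of 12

2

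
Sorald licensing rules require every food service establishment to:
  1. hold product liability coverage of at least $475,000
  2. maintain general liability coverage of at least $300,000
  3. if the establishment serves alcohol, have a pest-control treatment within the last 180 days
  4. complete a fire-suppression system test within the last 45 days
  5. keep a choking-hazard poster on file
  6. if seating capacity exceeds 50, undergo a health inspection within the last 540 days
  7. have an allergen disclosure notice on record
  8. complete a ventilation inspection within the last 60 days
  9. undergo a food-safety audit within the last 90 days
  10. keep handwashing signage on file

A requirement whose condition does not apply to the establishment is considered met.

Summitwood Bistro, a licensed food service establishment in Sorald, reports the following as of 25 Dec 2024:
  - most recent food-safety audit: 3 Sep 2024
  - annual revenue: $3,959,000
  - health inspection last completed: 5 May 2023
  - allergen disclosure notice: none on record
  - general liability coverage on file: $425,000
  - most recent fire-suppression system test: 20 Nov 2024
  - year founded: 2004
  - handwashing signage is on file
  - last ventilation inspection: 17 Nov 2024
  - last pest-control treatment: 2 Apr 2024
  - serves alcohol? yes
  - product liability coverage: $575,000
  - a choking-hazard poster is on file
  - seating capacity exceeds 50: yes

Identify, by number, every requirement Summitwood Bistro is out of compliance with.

1. product liability coverage $575,000 ≥ $475,000 → met
2. general liability coverage $425,000 ≥ $300,000 → met
3. condition 'serves alcohol' holds; pest-control treatment 267 days ago vs limit 180 → not met
4. fire-suppression system test 35 days ago vs limit 45 → met
5. choking-hazard poster present → met
6. condition 'seating capacity exceeds 50' holds; health inspection 600 days ago vs limit 540 → not met
7. allergen disclosure notice absent → not met
8. ventilation inspection 38 days ago vs limit 60 → met
9. food-safety audit 113 days ago vs limit 90 → not met
10. handwashing signage present → met
Not met: 3, 6, 7, 9

3, 6, 7, 9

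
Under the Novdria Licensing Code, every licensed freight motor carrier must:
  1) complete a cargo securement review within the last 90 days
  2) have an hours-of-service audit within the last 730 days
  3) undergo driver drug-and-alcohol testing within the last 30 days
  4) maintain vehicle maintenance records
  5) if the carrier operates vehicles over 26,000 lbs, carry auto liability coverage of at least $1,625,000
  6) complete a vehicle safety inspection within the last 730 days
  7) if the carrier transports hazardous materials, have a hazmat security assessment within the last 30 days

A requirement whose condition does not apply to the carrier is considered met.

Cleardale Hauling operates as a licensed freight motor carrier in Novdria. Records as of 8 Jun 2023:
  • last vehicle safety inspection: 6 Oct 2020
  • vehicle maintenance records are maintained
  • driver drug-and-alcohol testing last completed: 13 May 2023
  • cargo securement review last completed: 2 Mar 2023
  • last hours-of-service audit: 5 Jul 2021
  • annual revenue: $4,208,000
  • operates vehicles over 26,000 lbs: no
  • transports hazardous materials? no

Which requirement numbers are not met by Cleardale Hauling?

1, 6

1. cargo securement review 98 days ago vs limit 90 → not met
2. hours-of-service audit 703 days ago vs limit 730 → met
3. driver drug-and-alcohol testing 26 days ago vs limit 30 → met
4. vehicle maintenance records present → met
5. condition 'operates vehicles over 26,000 lbs' does not hold → requirement n/a → met
6. vehicle safety inspection 975 days ago vs limit 730 → not met
7. condition 'transports hazardous materials' does not hold → requirement n/a → met
Not met: 1, 6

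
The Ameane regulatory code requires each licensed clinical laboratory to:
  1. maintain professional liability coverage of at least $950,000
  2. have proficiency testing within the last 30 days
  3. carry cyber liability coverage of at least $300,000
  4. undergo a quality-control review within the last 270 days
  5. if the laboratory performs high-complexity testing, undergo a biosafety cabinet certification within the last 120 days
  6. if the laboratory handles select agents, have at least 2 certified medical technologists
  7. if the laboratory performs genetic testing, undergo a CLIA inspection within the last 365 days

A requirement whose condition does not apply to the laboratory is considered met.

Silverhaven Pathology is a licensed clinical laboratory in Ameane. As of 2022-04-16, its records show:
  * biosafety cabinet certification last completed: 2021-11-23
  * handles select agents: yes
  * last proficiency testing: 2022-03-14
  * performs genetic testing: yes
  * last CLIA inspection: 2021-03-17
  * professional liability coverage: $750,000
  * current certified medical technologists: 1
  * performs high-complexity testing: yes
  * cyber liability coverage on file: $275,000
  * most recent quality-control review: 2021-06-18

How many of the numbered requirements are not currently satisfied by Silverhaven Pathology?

1. professional liability coverage $750,000 < $950,000 → not met
2. proficiency testing 33 days ago vs limit 30 → not met
3. cyber liability coverage $275,000 < $300,000 → not met
4. quality-control review 302 days ago vs limit 270 → not met
5. condition 'performs high-complexity testing' holds; biosafety cabinet certification 144 days ago vs limit 120 → not met
6. condition 'handles select agents' holds; certified medical technologists 1 < 2 → not met
7. condition 'performs genetic testing' holds; CLIA inspection 395 days ago vs limit 365 → not met
Not met: 7 of 7

7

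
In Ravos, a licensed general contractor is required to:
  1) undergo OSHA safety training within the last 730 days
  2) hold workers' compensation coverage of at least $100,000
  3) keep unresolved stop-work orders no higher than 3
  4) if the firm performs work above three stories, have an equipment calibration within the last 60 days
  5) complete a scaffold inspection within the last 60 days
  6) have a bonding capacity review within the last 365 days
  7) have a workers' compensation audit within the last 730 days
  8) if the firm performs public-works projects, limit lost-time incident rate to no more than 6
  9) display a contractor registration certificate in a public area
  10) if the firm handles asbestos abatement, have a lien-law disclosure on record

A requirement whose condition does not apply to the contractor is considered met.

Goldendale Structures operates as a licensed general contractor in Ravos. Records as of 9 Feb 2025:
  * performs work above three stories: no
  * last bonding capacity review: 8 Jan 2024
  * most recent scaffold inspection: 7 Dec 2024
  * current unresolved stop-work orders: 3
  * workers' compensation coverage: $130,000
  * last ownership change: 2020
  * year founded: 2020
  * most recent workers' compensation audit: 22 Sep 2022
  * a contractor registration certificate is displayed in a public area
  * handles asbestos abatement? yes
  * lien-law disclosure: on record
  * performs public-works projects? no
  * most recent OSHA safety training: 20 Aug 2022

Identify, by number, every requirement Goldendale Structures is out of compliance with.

1, 5, 6, 7

1. OSHA safety training 904 days ago vs limit 730 → not met
2. workers' compensation coverage $130,000 ≥ $100,000 → met
3. unresolved stop-work orders 3 ≤ 3 → met
4. condition 'performs work above three stories' does not hold → requirement n/a → met
5. scaffold inspection 64 days ago vs limit 60 → not met
6. bonding capacity review 398 days ago vs limit 365 → not met
7. workers' compensation audit 871 days ago vs limit 730 → not met
8. condition 'performs public-works projects' does not hold → requirement n/a → met
9. contractor registration certificate present → met
10. condition 'handles asbestos abatement' holds; lien-law disclosure present → met
Not met: 1, 5, 6, 7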